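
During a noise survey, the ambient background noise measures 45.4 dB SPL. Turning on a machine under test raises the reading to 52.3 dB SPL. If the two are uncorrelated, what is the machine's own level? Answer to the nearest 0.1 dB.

Background correction is a power subtraction:
L_src = 10·log₁₀(10^(52.3/10) − 10^(45.4/10)) = 10·log₁₀(135200) = 51.3 dB SPL.

51.3 dB SPL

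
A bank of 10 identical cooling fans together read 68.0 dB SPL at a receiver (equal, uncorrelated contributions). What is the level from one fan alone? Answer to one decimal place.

58.0 dB SPL

10 equal incoherent sources add 10·log₁₀(10) = 10.00 dB over one source.
L_one = 68.0 − 10.00 = 58.0 dB SPL.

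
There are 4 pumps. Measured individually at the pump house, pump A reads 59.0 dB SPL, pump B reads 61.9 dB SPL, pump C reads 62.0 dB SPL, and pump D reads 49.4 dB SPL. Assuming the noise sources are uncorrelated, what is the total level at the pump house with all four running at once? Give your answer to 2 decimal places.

Add the sources as powers (linear), then convert back to dB:
L_total = 10·log₁₀(10^(59.0/10) + 10^(61.9/10) + 10^(62.0/10) + 10^(49.4/10)) = 10·log₁₀(4015000) = 66.04 dB SPL.

66.04 dB SPL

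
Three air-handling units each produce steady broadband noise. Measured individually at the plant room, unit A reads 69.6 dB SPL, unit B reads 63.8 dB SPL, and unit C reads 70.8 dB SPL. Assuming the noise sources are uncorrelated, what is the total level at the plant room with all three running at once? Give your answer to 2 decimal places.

Incoherent sources sum as intensities:
L_total = 10·log₁₀(10^(69.6/10) + 10^(63.8/10) + 10^(70.8/10)) = 10·log₁₀(23540000) = 73.72 dB SPL.

73.72 dB SPL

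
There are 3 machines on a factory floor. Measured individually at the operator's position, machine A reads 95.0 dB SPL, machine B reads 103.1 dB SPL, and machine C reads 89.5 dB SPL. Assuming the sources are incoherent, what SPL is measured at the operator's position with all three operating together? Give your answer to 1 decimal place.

103.9 dB SPL

Add the sources as powers (linear), then convert back to dB:
L_total = 10·log₁₀(10^(95.0/10) + 10^(103.1/10) + 10^(89.5/10)) = 10·log₁₀(24471000000) = 103.9 dB SPL.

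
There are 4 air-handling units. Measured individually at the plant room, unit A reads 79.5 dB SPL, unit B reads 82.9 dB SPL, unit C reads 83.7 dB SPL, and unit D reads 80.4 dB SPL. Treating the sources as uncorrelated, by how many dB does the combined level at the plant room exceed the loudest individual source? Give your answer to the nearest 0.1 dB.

Add the sources as powers (linear), then convert back to dB:
L_total = 10·log₁₀(10^(79.5/10) + 10^(82.9/10) + 10^(83.7/10) + 10^(80.4/10)) = 87.98 dB SPL.
Excess over the loudest (83.7 dB): 87.98 − 83.7 = 4.3 dB.

4.3 dB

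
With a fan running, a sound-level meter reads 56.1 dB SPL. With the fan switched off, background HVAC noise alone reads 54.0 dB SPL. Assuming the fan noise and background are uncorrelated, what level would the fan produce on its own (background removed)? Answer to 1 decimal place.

51.9 dB SPL

Background correction is a power subtraction:
L_src = 10·log₁₀(10^(56.1/10) − 10^(54.0/10)) = 10·log₁₀(156200) = 51.9 dB SPL.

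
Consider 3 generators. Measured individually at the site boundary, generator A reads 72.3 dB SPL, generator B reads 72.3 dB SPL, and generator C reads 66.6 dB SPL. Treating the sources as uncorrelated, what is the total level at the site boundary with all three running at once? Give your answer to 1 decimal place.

Uncorrelated sources add in intensity (power), not in dB.
L_total = 10·log₁₀(10^(72.3/10) + 10^(72.3/10) + 10^(66.6/10)) = 10·log₁₀(38540000) = 75.9 dB SPL.

75.9 dB SPL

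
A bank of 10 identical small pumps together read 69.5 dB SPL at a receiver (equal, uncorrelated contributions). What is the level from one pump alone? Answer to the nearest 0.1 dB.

10 equal incoherent sources add 10·log₁₀(10) = 10.00 dB over one source.
L_one = 69.5 − 10.00 = 59.5 dB SPL.

59.5 dB SPL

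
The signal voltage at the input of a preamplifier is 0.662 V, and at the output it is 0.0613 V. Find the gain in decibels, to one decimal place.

-20.7 dB

Voltage is an amplitude quantity, so gain = 20·log₁₀(V_out/V_in).
20·log₁₀(0.0613/0.662) = 20·log₁₀(0.09260) = -20.7 dB.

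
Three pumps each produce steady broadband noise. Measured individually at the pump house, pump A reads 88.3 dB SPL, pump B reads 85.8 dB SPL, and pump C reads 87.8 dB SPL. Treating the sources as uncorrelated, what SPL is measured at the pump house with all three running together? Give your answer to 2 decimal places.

92.20 dB SPL

Add the sources as powers (linear), then convert back to dB:
L_total = 10·log₁₀(10^(88.3/10) + 10^(85.8/10) + 10^(87.8/10)) = 10·log₁₀(1659000000) = 92.20 dB SPL.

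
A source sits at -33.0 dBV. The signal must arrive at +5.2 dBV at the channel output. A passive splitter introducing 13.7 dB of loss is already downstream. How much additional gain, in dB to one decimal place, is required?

51.9 dB

The required make-up gain is the shortfall in the dB sum.
G = +5.2 − (-33.0) + 13.7 = 51.9 dB.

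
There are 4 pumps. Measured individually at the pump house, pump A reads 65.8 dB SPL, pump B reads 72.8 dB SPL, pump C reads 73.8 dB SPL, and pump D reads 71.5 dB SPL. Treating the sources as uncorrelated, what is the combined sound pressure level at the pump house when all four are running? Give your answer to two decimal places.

Uncorrelated sources add in intensity (power), not in dB.
L_total = 10·log₁₀(10^(65.8/10) + 10^(72.8/10) + 10^(73.8/10) + 10^(71.5/10)) = 10·log₁₀(60970000) = 77.85 dB SPL.

77.85 dB SPL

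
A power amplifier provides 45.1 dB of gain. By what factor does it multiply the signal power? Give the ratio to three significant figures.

Power ratio = 10^(dB/10).
10^(45.1/10) = 10^(4.510) = 32400.

32400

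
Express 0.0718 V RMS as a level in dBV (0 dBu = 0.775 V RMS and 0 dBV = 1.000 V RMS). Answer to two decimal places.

dBV = 20·log₁₀(V / 1.000 V).
20·log₁₀(0.0718/1.000) = -22.88 dBV.

-22.88 dBV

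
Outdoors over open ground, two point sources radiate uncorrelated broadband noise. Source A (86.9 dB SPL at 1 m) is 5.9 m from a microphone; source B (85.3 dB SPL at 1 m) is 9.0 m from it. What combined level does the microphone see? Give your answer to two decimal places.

72.61 dB SPL

At the listener: L_A = 86.9 − 20·log₁₀(5.9) = 71.483 dB; L_B = 85.3 − 20·log₁₀(9.0) = 66.215 dB.
Combined: 10·log₁₀(10^(71.483/10)+10^(66.215/10)) = 72.61 dB SPL.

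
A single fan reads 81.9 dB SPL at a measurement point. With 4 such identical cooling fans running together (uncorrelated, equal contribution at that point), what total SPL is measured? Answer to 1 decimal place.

4 equal incoherent sources raise the level by 10·log₁₀(4) = 6.02 dB.
L_total = 81.9 + 6.02 = 87.9 dB SPL.

87.9 dB SPL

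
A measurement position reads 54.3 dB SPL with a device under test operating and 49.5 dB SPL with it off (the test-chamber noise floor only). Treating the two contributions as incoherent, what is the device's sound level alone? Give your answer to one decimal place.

Background correction is a power subtraction:
L_src = 10·log₁₀(10^(54.3/10) − 10^(49.5/10)) = 10·log₁₀(180000) = 52.6 dB SPL.

52.6 dB SPL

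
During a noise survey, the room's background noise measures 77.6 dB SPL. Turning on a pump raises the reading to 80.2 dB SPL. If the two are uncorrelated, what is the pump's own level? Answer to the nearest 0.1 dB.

Remove the background by subtracting linear intensities:
L_src = 10·log₁₀(10^(80.2/10) − 10^(77.6/10)) = 10·log₁₀(47170000) = 76.7 dB SPL.

76.7 dB SPL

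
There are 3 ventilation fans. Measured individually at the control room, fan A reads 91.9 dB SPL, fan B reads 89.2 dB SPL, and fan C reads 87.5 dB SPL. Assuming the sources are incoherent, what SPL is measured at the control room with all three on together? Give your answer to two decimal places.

94.69 dB SPL

Uncorrelated sources add in intensity (power), not in dB.
L_total = 10·log₁₀(10^(91.9/10) + 10^(89.2/10) + 10^(87.5/10)) = 10·log₁₀(2943000000) = 94.69 dB SPL.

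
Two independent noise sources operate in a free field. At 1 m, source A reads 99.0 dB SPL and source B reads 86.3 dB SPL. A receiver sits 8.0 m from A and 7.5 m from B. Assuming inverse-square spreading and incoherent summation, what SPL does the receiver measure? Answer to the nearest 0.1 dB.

81.2 dB SPL

At the listener: L_A = 99.0 − 20·log₁₀(8.0) = 80.94 dB; L_B = 86.3 − 20·log₁₀(7.5) = 68.80 dB.
Combined: 10·log₁₀(10^(80.94/10)+10^(68.80/10)) = 81.2 dB SPL.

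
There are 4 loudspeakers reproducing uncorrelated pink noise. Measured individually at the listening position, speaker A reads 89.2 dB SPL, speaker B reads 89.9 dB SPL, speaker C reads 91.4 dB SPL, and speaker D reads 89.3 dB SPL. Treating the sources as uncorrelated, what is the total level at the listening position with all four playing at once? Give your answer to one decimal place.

Uncorrelated sources add in intensity (power), not in dB.
L_total = 10·log₁₀(10^(89.2/10) + 10^(89.9/10) + 10^(91.4/10) + 10^(89.3/10)) = 10·log₁₀(4041000000) = 96.1 dB SPL.

96.1 dB SPL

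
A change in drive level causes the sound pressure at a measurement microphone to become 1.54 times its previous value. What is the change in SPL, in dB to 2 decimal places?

3.75 dB

Sound pressure is an amplitude quantity: ΔL = 20·log₁₀(p₂/p₁).
20·log₁₀(1.54) = 3.75 dB.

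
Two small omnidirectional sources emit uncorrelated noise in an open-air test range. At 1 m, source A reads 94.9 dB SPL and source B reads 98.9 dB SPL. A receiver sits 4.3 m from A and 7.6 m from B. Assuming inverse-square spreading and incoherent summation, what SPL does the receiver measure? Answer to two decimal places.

At the listener: L_A = 94.9 − 20·log₁₀(4.3) = 82.231 dB; L_B = 98.9 − 20·log₁₀(7.6) = 81.284 dB.
Combined: 10·log₁₀(10^(82.231/10)+10^(81.284/10)) = 84.79 dB SPL.

84.79 dB SPL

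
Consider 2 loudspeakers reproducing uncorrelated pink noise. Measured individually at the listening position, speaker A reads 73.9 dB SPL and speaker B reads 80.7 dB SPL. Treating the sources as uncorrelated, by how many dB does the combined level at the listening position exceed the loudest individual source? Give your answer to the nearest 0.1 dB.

0.8 dB

Uncorrelated sources add in intensity (power), not in dB.
L_total = 10·log₁₀(10^(73.9/10) + 10^(80.7/10)) = 81.52 dB SPL.
Excess over the loudest (80.7 dB): 81.52 − 80.7 = 0.8 dB.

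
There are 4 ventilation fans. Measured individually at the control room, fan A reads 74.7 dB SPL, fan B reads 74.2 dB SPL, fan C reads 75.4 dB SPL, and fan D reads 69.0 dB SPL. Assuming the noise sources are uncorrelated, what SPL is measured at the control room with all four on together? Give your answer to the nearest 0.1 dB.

Incoherent sources sum as intensities:
L_total = 10·log₁₀(10^(74.7/10) + 10^(74.2/10) + 10^(75.4/10) + 10^(69.0/10)) = 10·log₁₀(98430000) = 79.9 dB SPL.

79.9 dB SPL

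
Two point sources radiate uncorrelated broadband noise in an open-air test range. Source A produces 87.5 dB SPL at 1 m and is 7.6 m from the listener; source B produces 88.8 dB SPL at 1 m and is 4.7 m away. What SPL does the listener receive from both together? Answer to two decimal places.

76.44 dB SPL

At the listener: L_A = 87.5 − 20·log₁₀(7.6) = 69.884 dB; L_B = 88.8 − 20·log₁₀(4.7) = 75.358 dB.
Combined: 10·log₁₀(10^(69.884/10)+10^(75.358/10)) = 76.44 dB SPL.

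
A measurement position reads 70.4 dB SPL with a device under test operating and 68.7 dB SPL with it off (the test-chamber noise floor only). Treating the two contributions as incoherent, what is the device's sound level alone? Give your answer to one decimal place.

Background correction is a power subtraction:
L_src = 10·log₁₀(10^(70.4/10) − 10^(68.7/10)) = 10·log₁₀(3552000) = 65.5 dB SPL.

65.5 dB SPL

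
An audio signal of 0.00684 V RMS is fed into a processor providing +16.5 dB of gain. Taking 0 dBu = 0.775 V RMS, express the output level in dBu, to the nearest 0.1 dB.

-24.6 dBu

Input level: 20·log₁₀(0.00684/0.775) = -41.08 dBu.
Output: -41.08 + 16.5 = -24.6 dBu.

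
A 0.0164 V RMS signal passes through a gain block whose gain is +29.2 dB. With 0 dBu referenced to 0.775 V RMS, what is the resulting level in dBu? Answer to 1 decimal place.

Input level: 20·log₁₀(0.0164/0.775) = -33.49 dBu.
Output: -33.49 + 29.2 = -4.3 dBu.

-4.3 dBu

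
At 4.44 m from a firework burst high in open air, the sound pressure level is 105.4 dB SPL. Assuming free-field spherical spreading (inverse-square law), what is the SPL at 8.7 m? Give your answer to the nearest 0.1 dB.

99.6 dB SPL

Free-field point source: level drops by 20·log₁₀ of the distance ratio.
ΔL = −20·log₁₀(8.7/4.44) = -5.84 dB, so L₂ = 105.4 + (-5.84) = 99.6 dB SPL.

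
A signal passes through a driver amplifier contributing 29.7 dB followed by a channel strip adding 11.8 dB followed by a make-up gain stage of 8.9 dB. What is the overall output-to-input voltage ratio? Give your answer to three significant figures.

Net gain = 29.7 + 11.8 + 8.9 = 50.4 dB.
Voltage ratio = 10^(50.4/20) = 331.

331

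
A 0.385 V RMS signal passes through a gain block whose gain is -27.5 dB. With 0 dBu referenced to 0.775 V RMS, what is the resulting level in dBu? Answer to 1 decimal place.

-33.6 dBu

Input level: 20·log₁₀(0.385/0.775) = -6.08 dBu.
Output: -6.08 − 27.5 = -33.6 dBu.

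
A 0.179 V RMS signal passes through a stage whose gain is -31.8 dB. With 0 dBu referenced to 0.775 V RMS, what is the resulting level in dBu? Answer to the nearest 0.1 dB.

-44.5 dBu

Input level: 20·log₁₀(0.179/0.775) = -12.73 dBu.
Output: -12.73 − 31.8 = -44.5 dBu.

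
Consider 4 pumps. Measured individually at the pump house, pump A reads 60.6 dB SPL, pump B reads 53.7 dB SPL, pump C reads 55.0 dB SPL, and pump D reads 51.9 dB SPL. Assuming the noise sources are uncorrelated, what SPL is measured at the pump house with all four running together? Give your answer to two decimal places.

Uncorrelated sources add in intensity (power), not in dB.
L_total = 10·log₁₀(10^(60.6/10) + 10^(53.7/10) + 10^(55.0/10) + 10^(51.9/10)) = 10·log₁₀(1854000) = 62.68 dB SPL.

62.68 dB SPL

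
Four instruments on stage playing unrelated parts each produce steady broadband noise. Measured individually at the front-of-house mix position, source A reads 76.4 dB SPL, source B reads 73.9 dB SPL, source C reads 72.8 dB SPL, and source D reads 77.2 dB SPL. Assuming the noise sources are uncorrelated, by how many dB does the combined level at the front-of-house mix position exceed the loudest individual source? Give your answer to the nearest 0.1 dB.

4.3 dB

Incoherent sources sum as intensities:
L_total = 10·log₁₀(10^(76.4/10) + 10^(73.9/10) + 10^(72.8/10) + 10^(77.2/10)) = 81.45 dB SPL.
Excess over the loudest (77.2 dB): 81.45 − 77.2 = 4.3 dB.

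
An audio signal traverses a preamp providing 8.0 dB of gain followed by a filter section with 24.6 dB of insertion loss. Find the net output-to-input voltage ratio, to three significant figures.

Net gain = 8.0 + (−24.6) = -16.6 dB.
Voltage ratio = 10^(-16.6/20) = 0.148.

0.148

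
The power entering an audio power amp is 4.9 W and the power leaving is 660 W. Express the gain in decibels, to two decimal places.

For a power ratio, dB = 10·log₁₀(P₂/P₁).
10·log₁₀(660/4.9) = 10·log₁₀(134.7) = 21.29 dB.

21.29 dB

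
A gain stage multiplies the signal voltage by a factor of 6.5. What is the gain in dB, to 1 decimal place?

16.3 dB

Voltage is an amplitude quantity, so gain = 20·log₁₀(V_out/V_in).
20·log₁₀(6.5) = 16.3 dB.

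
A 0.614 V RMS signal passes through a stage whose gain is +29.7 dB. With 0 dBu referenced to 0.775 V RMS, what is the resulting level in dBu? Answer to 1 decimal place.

Input level: 20·log₁₀(0.614/0.775) = -2.02 dBu.
Output: -2.02 + 29.7 = +27.7 dBu.

+27.7 dBu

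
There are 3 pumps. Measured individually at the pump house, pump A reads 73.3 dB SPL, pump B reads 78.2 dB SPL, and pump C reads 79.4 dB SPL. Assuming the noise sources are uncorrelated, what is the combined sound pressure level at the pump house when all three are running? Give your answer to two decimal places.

82.42 dB SPL

Incoherent sources sum as intensities:
L_total = 10·log₁₀(10^(73.3/10) + 10^(78.2/10) + 10^(79.4/10)) = 10·log₁₀(174500000) = 82.42 dB SPL.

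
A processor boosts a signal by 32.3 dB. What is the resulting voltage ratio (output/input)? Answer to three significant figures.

Voltage ratio = 10^(dB/20).
10^(32.3/20) = 10^(1.615) = 41.2.

41.2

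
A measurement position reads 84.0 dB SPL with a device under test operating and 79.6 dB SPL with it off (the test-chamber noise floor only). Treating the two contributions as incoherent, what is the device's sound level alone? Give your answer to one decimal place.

82.0 dB SPL

Remove the background by subtracting linear intensities:
L_src = 10·log₁₀(10^(84.0/10) − 10^(79.6/10)) = 10·log₁₀(160000000) = 82.0 dB SPL.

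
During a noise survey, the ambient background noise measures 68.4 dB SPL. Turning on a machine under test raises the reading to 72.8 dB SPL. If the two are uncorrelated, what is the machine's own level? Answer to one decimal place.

70.8 dB SPL

Remove the background by subtracting linear intensities:
L_src = 10·log₁₀(10^(72.8/10) − 10^(68.4/10)) = 10·log₁₀(12140000) = 70.8 dB SPL.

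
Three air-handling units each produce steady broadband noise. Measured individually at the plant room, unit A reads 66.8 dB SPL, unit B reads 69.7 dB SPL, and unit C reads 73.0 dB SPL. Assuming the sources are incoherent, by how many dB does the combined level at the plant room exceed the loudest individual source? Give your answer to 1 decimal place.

Uncorrelated sources add in intensity (power), not in dB.
L_total = 10·log₁₀(10^(66.8/10) + 10^(69.7/10) + 10^(73.0/10)) = 75.32 dB SPL.
Excess over the loudest (73.0 dB): 75.32 − 73.0 = 2.3 dB.

2.3 dB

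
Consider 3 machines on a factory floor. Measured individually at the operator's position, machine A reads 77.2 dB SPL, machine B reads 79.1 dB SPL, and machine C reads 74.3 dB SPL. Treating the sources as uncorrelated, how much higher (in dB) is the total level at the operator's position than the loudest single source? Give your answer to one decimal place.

3.0 dB

Incoherent sources sum as intensities:
L_total = 10·log₁₀(10^(77.2/10) + 10^(79.1/10) + 10^(74.3/10)) = 82.06 dB SPL.
Excess over the loudest (79.1 dB): 82.06 − 79.1 = 3.0 dB.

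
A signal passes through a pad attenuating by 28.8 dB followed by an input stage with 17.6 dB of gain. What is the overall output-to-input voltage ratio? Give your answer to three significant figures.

Net gain = (−28.8) + 17.6 = -11.2 dB.
Voltage ratio = 10^(-11.2/20) = 0.275.

0.275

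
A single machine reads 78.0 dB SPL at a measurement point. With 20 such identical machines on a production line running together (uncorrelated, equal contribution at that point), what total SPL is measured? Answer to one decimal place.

20 equal incoherent sources raise the level by 10·log₁₀(20) = 13.01 dB.
L_total = 78.0 + 13.01 = 91.0 dB SPL.

91.0 dB SPL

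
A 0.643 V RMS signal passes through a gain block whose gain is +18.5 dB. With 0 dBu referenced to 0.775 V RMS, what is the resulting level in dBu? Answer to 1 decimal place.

Input level: 20·log₁₀(0.643/0.775) = -1.62 dBu.
Output: -1.62 + 18.5 = +16.9 dBu.

+16.9 dBu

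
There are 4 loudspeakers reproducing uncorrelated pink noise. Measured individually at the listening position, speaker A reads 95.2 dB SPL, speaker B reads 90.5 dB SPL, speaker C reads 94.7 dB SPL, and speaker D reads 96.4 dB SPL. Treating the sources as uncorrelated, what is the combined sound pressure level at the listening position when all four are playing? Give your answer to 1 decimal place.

100.7 dB SPL

Incoherent sources sum as intensities:
L_total = 10·log₁₀(10^(95.2/10) + 10^(90.5/10) + 10^(94.7/10) + 10^(96.4/10)) = 10·log₁₀(11750000000) = 100.7 dB SPL.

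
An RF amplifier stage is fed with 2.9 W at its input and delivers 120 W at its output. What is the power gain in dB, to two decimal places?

16.17 dB

Power is a power quantity, so gain = 10·log₁₀(P_out/P_in).
10·log₁₀(120/2.9) = 10·log₁₀(41.38) = 16.17 dB.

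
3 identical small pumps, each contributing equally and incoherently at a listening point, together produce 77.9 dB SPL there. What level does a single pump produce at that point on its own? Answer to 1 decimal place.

3 equal incoherent sources add 10·log₁₀(3) = 4.77 dB over one source.
L_one = 77.9 − 4.77 = 73.1 dB SPL.

73.1 dB SPL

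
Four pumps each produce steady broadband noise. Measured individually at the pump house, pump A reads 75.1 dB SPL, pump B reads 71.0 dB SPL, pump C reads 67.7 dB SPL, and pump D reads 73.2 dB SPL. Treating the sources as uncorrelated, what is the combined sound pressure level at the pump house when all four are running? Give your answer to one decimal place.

Uncorrelated sources add in intensity (power), not in dB.
L_total = 10·log₁₀(10^(75.1/10) + 10^(71.0/10) + 10^(67.7/10) + 10^(73.2/10)) = 10·log₁₀(71730000) = 78.6 dB SPL.

78.6 dB SPL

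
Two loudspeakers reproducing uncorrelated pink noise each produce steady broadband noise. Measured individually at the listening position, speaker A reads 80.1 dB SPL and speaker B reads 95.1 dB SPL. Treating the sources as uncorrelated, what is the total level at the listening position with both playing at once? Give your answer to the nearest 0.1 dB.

Uncorrelated sources add in intensity (power), not in dB.
L_total = 10·log₁₀(10^(80.1/10) + 10^(95.1/10)) = 10·log₁₀(3338000000) = 95.2 dB SPL.

95.2 dB SPL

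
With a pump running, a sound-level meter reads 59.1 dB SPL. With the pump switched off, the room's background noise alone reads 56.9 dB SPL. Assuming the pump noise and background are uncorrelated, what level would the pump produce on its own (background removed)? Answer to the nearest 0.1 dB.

55.1 dB SPL

Remove the background by subtracting linear intensities:
L_src = 10·log₁₀(10^(59.1/10) − 10^(56.9/10)) = 10·log₁₀(323100) = 55.1 dB SPL.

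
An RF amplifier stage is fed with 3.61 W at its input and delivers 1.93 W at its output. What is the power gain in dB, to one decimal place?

Power is a power quantity, so gain = 10·log₁₀(P_out/P_in).
10·log₁₀(1.93/3.61) = 10·log₁₀(0.5346) = -2.7 dB.

-2.7 dB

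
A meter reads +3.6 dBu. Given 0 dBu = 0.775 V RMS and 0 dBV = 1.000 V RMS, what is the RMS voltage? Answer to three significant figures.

V = 0.775 V × 10^(+3.6/20).
= 0.775 × 1.514 = 1.17 V.

1.17 V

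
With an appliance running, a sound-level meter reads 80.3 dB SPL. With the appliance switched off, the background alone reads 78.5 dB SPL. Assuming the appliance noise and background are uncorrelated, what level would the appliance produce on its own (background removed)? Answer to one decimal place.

75.6 dB SPL

Background correction is a power subtraction:
L_src = 10·log₁₀(10^(80.3/10) − 10^(78.5/10)) = 10·log₁₀(36360000) = 75.6 dB SPL.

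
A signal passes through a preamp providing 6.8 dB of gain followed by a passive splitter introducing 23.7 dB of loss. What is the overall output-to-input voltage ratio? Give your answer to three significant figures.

0.143

Net gain = 6.8 + (−23.7) = -16.9 dB.
Voltage ratio = 10^(-16.9/20) = 0.143.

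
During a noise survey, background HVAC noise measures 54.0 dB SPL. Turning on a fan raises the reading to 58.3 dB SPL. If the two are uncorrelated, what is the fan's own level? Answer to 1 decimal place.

56.3 dB SPL

Subtract intensities: L_src = 10·log₁₀(10^(L_total/10) − 10^(L_bg/10)).
L_src = 10·log₁₀(10^(58.3/10) − 10^(54.0/10)) = 10·log₁₀(424900) = 56.3 dB SPL.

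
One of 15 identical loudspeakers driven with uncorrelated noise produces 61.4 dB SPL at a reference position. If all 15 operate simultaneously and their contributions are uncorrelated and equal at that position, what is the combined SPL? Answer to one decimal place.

73.2 dB SPL

15 equal incoherent sources raise the level by 10·log₁₀(15) = 11.76 dB.
L_total = 61.4 + 11.76 = 73.2 dB SPL.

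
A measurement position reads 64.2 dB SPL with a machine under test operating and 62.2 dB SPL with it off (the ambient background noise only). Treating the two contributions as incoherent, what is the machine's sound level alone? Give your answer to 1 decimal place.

59.9 dB SPL

Subtract intensities: L_src = 10·log₁₀(10^(L_total/10) − 10^(L_bg/10)).
L_src = 10·log₁₀(10^(64.2/10) − 10^(62.2/10)) = 10·log₁₀(970700) = 59.9 dB SPL.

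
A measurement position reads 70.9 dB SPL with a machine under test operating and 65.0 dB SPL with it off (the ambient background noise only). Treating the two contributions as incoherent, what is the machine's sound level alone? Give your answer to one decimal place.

Background correction is a power subtraction:
L_src = 10·log₁₀(10^(70.9/10) − 10^(65.0/10)) = 10·log₁₀(9140000) = 69.6 dB SPL.

69.6 dB SPL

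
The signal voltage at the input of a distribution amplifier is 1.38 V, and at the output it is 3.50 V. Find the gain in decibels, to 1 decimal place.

8.1 dB

Voltage is an amplitude quantity, so gain = 20·log₁₀(V_out/V_in).
20·log₁₀(3.50/1.38) = 20·log₁₀(2.536) = 8.1 dB.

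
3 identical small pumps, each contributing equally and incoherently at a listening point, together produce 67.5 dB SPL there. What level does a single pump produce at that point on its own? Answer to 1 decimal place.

3 equal incoherent sources add 10·log₁₀(3) = 4.77 dB over one source.
L_one = 67.5 − 4.77 = 62.7 dB SPL.

62.7 dB SPL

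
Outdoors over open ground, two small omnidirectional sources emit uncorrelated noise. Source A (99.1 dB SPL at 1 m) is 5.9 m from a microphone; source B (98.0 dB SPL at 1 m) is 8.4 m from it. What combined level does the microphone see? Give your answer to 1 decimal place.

At the listener: L_A = 99.1 − 20·log₁₀(5.9) = 83.68 dB; L_B = 98.0 − 20·log₁₀(8.4) = 79.51 dB.
Combined: 10·log₁₀(10^(83.68/10)+10^(79.51/10)) = 85.1 dB SPL.

85.1 dB SPL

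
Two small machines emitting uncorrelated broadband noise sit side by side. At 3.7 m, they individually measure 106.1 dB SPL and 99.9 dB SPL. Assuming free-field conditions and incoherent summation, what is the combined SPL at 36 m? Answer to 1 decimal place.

Combined at 3.7 m: 10·log₁₀(10^(106.1/10)+10^(99.9/10)) = 107.03 dB SPL.
Then apply −20·log₁₀(36/3.7) = -19.76 dB → 87.3 dB SPL.

87.3 dB SPL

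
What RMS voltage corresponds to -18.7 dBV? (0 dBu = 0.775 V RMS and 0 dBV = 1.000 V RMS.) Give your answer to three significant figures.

V = 1.000 V × 10^(-18.7/20).
= 1.000 × 0.1161 = 0.116 V.

0.116 V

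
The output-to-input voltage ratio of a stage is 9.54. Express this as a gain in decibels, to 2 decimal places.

Voltage is an amplitude quantity, so gain = 20·log₁₀(V_out/V_in).
20·log₁₀(9.54) = 19.59 dB.

19.59 dB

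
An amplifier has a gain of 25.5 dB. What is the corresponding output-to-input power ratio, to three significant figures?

Power ratio = 10^(dB/10).
10^(25.5/10) = 10^(2.550) = 355.

355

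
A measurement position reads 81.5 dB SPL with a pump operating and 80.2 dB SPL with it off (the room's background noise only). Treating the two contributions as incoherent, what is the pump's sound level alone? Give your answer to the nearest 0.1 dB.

75.6 dB SPL

Remove the background by subtracting linear intensities:
L_src = 10·log₁₀(10^(81.5/10) − 10^(80.2/10)) = 10·log₁₀(36540000) = 75.6 dB SPL.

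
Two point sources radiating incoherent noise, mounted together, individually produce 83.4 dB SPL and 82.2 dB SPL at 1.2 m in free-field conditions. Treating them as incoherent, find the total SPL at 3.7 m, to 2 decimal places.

Combined at 1.2 m: 10·log₁₀(10^(83.4/10)+10^(82.2/10)) = 85.852 dB SPL.
Then apply −20·log₁₀(3.7/1.2) = -9.780 dB → 76.07 dB SPL.

76.07 dB SPL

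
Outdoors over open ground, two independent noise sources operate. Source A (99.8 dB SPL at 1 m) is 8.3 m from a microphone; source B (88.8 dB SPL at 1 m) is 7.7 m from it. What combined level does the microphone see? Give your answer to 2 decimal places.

At the listener: L_A = 99.8 − 20·log₁₀(8.3) = 81.418 dB; L_B = 88.8 − 20·log₁₀(7.7) = 71.070 dB.
Combined: 10·log₁₀(10^(81.418/10)+10^(71.070/10)) = 81.80 dB SPL.

81.80 dB SPL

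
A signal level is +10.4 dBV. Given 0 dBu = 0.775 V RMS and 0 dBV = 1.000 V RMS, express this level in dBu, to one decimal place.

+12.6 dBu

The offset between the scales is 20·log₁₀(0.775/1.000) = −2.214 dB.
So dBu = +10.4 + 2.214 = +12.6 dBu.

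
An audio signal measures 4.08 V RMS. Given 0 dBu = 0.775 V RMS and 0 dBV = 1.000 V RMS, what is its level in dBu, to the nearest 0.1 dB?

+14.4 dBu

dBu = 20·log₁₀(V / 0.775 V).
20·log₁₀(4.08/0.775) = +14.4 dBu.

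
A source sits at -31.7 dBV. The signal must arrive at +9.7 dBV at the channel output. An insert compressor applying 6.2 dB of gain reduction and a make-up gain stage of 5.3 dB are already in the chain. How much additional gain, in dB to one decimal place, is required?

The required make-up gain is the shortfall in the dB sum.
G = +9.7 − (-31.7) + 6.2 − 5.3 = 42.3 dB.

42.3 dB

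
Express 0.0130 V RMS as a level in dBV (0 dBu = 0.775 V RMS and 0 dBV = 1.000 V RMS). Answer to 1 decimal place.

-37.7 dBV

dBV = 20·log₁₀(V / 1.000 V).
20·log₁₀(0.0130/1.000) = -37.7 dBV.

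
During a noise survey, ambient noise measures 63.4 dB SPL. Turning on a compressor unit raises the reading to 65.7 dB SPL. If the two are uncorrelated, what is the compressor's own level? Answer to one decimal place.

Remove the background by subtracting linear intensities:
L_src = 10·log₁₀(10^(65.7/10) − 10^(63.4/10)) = 10·log₁₀(1528000) = 61.8 dB SPL.

61.8 dB SPL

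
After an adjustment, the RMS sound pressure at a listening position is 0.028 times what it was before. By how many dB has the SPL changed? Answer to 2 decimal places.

-31.06 dB

SPL change from a pressure ratio uses the 20·log₁₀ form:
20·log₁₀(0.028) = -31.06 dB.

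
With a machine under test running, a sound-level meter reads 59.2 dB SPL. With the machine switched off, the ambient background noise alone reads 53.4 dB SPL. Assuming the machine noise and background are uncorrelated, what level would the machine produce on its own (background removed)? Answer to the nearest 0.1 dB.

Background correction is a power subtraction:
L_src = 10·log₁₀(10^(59.2/10) − 10^(53.4/10)) = 10·log₁₀(613000) = 57.9 dB SPL.

57.9 dB SPL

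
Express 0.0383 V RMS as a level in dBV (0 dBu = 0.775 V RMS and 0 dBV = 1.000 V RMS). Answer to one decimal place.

-28.3 dBV

dBV = 20·log₁₀(V / 1.000 V).
20·log₁₀(0.0383/1.000) = -28.3 dBV.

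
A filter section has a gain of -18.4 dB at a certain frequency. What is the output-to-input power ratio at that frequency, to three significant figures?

0.0145

Power ratio = 10^(dB/10).
10^(-18.4/10) = 10^(-1.840) = 0.0145.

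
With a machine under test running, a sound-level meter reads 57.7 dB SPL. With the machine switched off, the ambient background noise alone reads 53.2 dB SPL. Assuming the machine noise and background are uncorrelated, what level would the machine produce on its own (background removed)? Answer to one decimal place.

55.8 dB SPL

Remove the background by subtracting linear intensities:
L_src = 10·log₁₀(10^(57.7/10) − 10^(53.2/10)) = 10·log₁₀(379900) = 55.8 dB SPL.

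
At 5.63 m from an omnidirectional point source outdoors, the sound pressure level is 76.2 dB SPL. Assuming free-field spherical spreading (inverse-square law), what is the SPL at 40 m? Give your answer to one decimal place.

Inverse-square spreading gives ΔL = −20·log₁₀(d₂/d₁).
ΔL = −20·log₁₀(40/5.63) = -17.03 dB, so L₂ = 76.2 + (-17.03) = 59.2 dB SPL.

59.2 dB SPL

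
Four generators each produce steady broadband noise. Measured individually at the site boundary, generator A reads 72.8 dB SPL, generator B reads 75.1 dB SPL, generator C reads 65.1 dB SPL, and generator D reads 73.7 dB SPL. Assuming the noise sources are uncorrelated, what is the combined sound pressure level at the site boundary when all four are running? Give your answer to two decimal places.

78.93 dB SPL

Add the sources as powers (linear), then convert back to dB:
L_total = 10·log₁₀(10^(72.8/10) + 10^(75.1/10) + 10^(65.1/10) + 10^(73.7/10)) = 10·log₁₀(78090000) = 78.93 dB SPL.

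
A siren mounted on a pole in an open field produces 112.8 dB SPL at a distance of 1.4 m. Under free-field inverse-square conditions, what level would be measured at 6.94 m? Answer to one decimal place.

Inverse-square spreading gives ΔL = −20·log₁₀(d₂/d₁).
ΔL = −20·log₁₀(6.94/1.4) = -13.90 dB, so L₂ = 112.8 + (-13.90) = 98.9 dB SPL.

98.9 dB SPL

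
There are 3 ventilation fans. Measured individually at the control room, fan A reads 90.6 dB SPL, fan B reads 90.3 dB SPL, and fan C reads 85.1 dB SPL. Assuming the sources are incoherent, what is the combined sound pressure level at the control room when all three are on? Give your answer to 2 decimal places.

Uncorrelated sources add in intensity (power), not in dB.
L_total = 10·log₁₀(10^(90.6/10) + 10^(90.3/10) + 10^(85.1/10)) = 10·log₁₀(2543000000) = 94.05 dB SPL.

94.05 dB SPL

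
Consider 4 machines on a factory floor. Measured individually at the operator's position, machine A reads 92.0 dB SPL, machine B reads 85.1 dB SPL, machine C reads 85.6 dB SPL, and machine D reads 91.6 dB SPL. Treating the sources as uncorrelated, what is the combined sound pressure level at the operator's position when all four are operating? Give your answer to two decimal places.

95.70 dB SPL

Incoherent sources sum as intensities:
L_total = 10·log₁₀(10^(92.0/10) + 10^(85.1/10) + 10^(85.6/10) + 10^(91.6/10)) = 10·log₁₀(3717000000) = 95.70 dB SPL.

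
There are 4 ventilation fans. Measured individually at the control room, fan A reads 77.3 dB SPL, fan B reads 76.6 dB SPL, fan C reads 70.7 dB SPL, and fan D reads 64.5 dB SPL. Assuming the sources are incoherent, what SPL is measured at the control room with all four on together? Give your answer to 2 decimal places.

Add the sources as powers (linear), then convert back to dB:
L_total = 10·log₁₀(10^(77.3/10) + 10^(76.6/10) + 10^(70.7/10) + 10^(64.5/10)) = 10·log₁₀(114000000) = 80.57 dB SPL.

80.57 dB SPL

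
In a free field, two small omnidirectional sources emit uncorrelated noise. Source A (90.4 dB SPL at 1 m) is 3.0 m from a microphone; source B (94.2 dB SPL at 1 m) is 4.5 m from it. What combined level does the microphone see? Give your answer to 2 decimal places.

84.01 dB SPL

At the listener: L_A = 90.4 − 20·log₁₀(3.0) = 80.858 dB; L_B = 94.2 − 20·log₁₀(4.5) = 81.136 dB.
Combined: 10·log₁₀(10^(80.858/10)+10^(81.136/10)) = 84.01 dB SPL.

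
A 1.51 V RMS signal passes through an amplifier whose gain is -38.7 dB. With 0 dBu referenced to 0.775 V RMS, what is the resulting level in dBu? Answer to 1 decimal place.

-32.9 dBu

Input level: 20·log₁₀(1.51/0.775) = 5.79 dBu.
Output: 5.79 − 38.7 = -32.9 dBu.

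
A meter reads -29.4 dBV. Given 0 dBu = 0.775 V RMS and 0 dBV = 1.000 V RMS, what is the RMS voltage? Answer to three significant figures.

V = 1.000 V × 10^(-29.4/20).
= 1.000 × 0.03388 = 0.0339 V.

0.0339 V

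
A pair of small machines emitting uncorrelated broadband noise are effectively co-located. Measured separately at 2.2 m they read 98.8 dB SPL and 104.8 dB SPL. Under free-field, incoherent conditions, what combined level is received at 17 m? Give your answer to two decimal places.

Combined at 2.2 m: 10·log₁₀(10^(98.8/10)+10^(104.8/10)) = 105.773 dB SPL.
Then apply −20·log₁₀(17/2.2) = -17.761 dB → 88.01 dB SPL.

88.01 dB SPL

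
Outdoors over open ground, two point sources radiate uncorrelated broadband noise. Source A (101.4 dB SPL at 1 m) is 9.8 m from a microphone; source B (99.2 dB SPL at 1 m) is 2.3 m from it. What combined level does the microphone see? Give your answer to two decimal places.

92.35 dB SPL

At the listener: L_A = 101.4 − 20·log₁₀(9.8) = 81.575 dB; L_B = 99.2 − 20·log₁₀(2.3) = 91.965 dB.
Combined: 10·log₁₀(10^(81.575/10)+10^(91.965/10)) = 92.35 dB SPL.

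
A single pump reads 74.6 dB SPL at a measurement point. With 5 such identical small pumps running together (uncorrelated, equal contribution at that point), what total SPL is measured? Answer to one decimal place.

81.6 dB SPL

5 equal incoherent sources raise the level by 10·log₁₀(5) = 6.99 dB.
L_total = 74.6 + 6.99 = 81.6 dB SPL.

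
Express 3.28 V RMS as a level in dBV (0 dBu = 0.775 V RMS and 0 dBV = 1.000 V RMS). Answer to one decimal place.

dBV = 20·log₁₀(V / 1.000 V).
20·log₁₀(3.28/1.000) = +10.3 dBV.

+10.3 dBV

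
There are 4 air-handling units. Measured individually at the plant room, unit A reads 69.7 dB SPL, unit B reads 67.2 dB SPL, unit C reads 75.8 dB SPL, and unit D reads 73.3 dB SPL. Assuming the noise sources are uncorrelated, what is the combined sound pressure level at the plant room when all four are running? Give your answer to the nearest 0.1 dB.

Uncorrelated sources add in intensity (power), not in dB.
L_total = 10·log₁₀(10^(69.7/10) + 10^(67.2/10) + 10^(75.8/10) + 10^(73.3/10)) = 10·log₁₀(73980000) = 78.7 dB SPL.

78.7 dB SPL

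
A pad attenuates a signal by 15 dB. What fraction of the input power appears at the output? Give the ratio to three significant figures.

Power ratio = 10^(dB/10).
10^(-15/10) = 10^(-1.500) = 0.0316.

0.0316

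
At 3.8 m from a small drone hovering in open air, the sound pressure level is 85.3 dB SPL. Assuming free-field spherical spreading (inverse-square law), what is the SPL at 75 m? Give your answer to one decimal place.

59.4 dB SPL

Inverse-square spreading gives ΔL = −20·log₁₀(d₂/d₁).
ΔL = −20·log₁₀(75/3.8) = -25.91 dB, so L₂ = 85.3 + (-25.91) = 59.4 dB SPL.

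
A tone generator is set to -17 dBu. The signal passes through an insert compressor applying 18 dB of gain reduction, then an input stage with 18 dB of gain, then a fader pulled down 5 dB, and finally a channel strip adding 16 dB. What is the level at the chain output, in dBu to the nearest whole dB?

In dB, series stages simply add:
-17 − 18 + 18 − 5 + 16 = -6 dBu.

-6 dBu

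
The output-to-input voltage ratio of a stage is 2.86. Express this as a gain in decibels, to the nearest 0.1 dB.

For a voltage ratio, dB = 20·log₁₀(V₂/V₁).
20·log₁₀(2.86) = 9.1 dB.

9.1 dB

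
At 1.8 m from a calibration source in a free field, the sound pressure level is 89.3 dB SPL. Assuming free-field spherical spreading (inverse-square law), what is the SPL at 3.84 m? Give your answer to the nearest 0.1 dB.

82.7 dB SPL

Inverse-square spreading gives ΔL = −20·log₁₀(d₂/d₁).
ΔL = −20·log₁₀(3.84/1.8) = -6.58 dB, so L₂ = 89.3 + (-6.58) = 82.7 dB SPL.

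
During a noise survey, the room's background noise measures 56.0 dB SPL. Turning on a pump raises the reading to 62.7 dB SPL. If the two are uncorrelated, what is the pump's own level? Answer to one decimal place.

61.7 dB SPL

Background correction is a power subtraction:
L_src = 10·log₁₀(10^(62.7/10) − 10^(56.0/10)) = 10·log₁₀(1464000) = 61.7 dB SPL.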